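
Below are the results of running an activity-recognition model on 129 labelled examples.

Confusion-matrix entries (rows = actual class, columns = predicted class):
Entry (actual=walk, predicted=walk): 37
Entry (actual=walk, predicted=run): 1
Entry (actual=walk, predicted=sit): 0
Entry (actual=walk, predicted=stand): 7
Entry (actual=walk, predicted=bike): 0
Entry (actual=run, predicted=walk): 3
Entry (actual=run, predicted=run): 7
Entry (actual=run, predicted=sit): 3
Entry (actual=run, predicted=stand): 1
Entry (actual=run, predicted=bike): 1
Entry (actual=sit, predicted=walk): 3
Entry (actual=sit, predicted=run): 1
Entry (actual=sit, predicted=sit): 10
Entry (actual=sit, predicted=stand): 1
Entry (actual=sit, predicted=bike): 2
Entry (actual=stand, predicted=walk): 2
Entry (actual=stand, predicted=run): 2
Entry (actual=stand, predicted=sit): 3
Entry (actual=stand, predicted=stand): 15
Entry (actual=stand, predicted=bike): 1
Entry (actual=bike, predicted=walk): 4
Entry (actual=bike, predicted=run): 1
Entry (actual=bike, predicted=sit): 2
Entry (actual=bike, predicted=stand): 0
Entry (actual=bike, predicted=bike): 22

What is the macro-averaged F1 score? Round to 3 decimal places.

Per-class F1 score (2·TP/(2·TP+FP+FN)):
  walk: TP=37, FP=3+3+2+4=12, FN=1+0+7+0=8 → 74/94 = 0.7872
  run: TP=7, FP=1+1+2+1=5, FN=3+3+1+1=8 → 14/27 = 0.5185
  sit: TP=10, FP=0+3+3+2=8, FN=3+1+1+2=7 → 20/35 = 0.5714
  stand: TP=15, FP=7+1+1+0=9, FN=2+2+3+1=8 → 30/47 = 0.6383
  bike: TP=22, FP=0+1+2+1=4, FN=4+1+2+0=7 → 44/55 = 0.8000
Macro-F1 score = mean = (0.7872 + 0.5185 + 0.5714 + 0.6383 + 0.8000) / 5 = 0.663

0.663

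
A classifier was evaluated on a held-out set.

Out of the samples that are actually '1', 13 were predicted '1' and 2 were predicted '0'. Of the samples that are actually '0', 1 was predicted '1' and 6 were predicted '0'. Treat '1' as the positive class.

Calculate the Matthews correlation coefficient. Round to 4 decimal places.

MCC = (TP·TN − FP·FN) / √((TP+FP)(TP+FN)(TN+FP)(TN+FN))
Numerator = 13·6 − 1·2 = 76
Denominator = √(14·15·7·8) = √11760 = 108.4435
MCC = 76 / 108.4435 = 0.7008

0.7008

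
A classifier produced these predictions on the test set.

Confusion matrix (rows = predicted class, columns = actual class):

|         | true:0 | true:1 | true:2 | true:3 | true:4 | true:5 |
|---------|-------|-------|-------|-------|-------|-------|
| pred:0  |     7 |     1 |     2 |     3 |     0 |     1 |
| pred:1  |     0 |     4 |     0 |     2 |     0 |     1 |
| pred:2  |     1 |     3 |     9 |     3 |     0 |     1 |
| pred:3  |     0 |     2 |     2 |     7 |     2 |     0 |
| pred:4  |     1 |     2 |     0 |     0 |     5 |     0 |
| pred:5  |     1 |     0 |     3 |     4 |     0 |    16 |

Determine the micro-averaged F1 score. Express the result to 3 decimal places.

Micro-averaging pools counts across classes: ΣTP=48, ΣFP=35, ΣFN=35.
Micro-F1 score = 2·TP/(2·TP+FP+FN) on pooled counts = 0.578 (equals overall accuracy in single-label multiclass).

0.578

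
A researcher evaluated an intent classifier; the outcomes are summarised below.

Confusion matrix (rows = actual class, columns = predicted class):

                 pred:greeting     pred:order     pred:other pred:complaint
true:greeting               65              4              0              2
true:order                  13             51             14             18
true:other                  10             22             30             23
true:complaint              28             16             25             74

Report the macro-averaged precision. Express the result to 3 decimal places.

0.544

Per-class precision (TP/(TP+FP)):
  greeting: TP=65, FP=13+10+28=51 → 65/116 = 0.5603
  order: TP=51, FP=4+22+16=42 → 51/93 = 0.5484
  other: TP=30, FP=0+14+25=39 → 30/69 = 0.4348
  complaint: TP=74, FP=2+18+23=43 → 74/117 = 0.6325
Macro-precision = mean = (0.5603 + 0.5484 + 0.4348 + 0.6325) / 4 = 0.544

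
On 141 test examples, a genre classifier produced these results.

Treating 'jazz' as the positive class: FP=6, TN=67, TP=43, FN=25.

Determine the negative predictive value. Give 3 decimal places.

NPV = TN/(TN+FN) = 67/(67+25) = 0.728

0.728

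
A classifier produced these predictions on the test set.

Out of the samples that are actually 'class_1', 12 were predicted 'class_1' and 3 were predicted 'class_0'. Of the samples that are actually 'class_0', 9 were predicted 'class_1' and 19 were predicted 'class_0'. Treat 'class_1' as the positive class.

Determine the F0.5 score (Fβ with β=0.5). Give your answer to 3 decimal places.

0.606

Fβ = (1+β²)·TP / ((1+β²)·TP + β²·FN + FP), with β²=1/4
= 1.25·12 / (1.25·12 + 0.25·3 + 9) = 0.606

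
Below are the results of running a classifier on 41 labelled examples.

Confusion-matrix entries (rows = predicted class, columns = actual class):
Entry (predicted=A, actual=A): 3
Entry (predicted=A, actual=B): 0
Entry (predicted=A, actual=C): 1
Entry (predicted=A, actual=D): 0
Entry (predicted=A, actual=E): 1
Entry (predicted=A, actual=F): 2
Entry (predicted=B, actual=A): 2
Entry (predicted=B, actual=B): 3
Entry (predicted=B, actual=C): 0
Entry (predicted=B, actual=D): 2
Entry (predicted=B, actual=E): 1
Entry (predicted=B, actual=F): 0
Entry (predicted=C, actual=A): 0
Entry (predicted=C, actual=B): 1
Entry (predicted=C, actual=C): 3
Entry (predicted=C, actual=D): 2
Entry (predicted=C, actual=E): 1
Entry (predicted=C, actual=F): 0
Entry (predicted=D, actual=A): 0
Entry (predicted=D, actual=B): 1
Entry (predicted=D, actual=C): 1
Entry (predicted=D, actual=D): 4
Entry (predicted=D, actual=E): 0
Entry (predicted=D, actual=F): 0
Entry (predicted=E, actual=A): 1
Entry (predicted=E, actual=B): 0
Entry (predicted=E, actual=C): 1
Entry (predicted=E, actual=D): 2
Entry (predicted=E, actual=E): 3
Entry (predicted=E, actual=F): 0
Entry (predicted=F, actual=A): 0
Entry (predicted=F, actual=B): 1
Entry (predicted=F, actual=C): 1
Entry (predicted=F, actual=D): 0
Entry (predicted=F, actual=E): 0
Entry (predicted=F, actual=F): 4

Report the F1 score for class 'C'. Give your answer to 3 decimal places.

F1 score = 2·TP/(2·TP+FP+FN).
C: TP=3, FP=0+1+2+1+0=4, FN=1+0+1+1+1=4 → 6/14 = 0.4286

0.429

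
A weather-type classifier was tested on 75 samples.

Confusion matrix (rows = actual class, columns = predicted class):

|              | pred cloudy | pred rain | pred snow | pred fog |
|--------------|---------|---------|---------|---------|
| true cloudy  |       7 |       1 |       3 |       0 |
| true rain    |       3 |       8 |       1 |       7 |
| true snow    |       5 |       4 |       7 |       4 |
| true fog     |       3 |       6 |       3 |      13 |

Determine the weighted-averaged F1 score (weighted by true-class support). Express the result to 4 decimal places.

Per-class F1 score (2·TP/(2·TP+FP+FN)):
  cloudy: TP=7, FP=3+5+3=11, FN=1+3+0=4 → 14/29 = 0.48276
  rain: TP=8, FP=1+4+6=11, FN=3+1+7=11 → 16/38 = 0.42105
  snow: TP=7, FP=3+1+3=7, FN=5+4+4=13 → 14/34 = 0.41176
  fog: TP=13, FP=0+7+4=11, FN=3+6+3=12 → 26/49 = 0.53061
Weighted-F1 score = Σ (supportᵢ/N)·F1 scoreᵢ with N=75: (11/75)·0.48276 + (19/75)·0.42105 + (20/75)·0.41176 + (25/75)·0.53061 = 0.4641

0.4641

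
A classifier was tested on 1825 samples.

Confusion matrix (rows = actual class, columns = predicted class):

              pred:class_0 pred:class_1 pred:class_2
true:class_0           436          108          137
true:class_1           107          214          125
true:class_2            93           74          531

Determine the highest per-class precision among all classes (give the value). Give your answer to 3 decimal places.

Per-class precision (TP/(TP+FP)):
  class_0: TP=436, FP=107+93=200 → 436/636 = 0.6855
  class_1: TP=214, FP=108+74=182 → 214/396 = 0.5404
  class_2: TP=531, FP=137+125=262 → 531/793 = 0.6696
Highest is class 'class_0' with precision = 0.686.

0.686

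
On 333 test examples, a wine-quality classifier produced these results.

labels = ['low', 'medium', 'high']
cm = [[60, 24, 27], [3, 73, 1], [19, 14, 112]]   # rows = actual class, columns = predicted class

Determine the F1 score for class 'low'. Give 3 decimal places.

Take TP from the diagonal, FP from the rest of the 'low' prediction marginal, FN from the rest of the 'low' actual marginal.
F1 score = 2·TP/(2·TP+FP+FN).
low: TP=60, FP=3+19=22, FN=24+27=51 → 120/193 = 0.6218

0.622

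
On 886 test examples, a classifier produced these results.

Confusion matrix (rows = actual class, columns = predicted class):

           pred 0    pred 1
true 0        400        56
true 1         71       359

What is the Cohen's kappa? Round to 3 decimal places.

Observed agreement pₒ = trace/N = 759/886 = 0.8567
Expected agreement pₑ = Σ (rowᵢ·colᵢ)/N² = (456·471 + 430·415)/886² = 0.5009
κ = (pₒ − pₑ)/(1 − pₑ) = (0.8567 − 0.5009)/(1 − 0.5009) = 0.713

0.713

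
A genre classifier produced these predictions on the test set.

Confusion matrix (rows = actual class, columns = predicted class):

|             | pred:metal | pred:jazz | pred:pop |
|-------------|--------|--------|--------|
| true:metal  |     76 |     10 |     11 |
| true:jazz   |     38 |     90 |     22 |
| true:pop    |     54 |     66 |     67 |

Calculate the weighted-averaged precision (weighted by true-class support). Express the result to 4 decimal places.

0.5772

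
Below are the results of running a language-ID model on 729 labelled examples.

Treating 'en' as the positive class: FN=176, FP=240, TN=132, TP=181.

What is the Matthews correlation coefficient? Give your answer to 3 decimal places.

MCC = (TP·TN − FP·FN) / √((TP+FP)(TP+FN)(TN+FP)(TN+FN))
Numerator = 181·132 − 240·176 = -18348
Denominator = √(421·357·372·308) = √17220429072 = 131226.6325
MCC = -18348 / 131226.6325 = -0.140

-0.140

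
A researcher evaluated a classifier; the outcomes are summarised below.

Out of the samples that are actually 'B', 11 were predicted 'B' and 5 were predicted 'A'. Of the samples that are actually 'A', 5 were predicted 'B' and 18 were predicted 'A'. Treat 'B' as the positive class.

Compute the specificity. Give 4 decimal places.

Specificity = TN/(TN+FP) = 18/(18+5) = 0.7826

0.7826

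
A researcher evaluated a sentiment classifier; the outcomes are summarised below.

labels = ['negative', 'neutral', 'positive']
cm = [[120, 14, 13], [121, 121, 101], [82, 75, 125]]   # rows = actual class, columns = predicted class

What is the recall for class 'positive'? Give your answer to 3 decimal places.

Treat 'positive' as positive and all other classes as negative.
recall = TP/(TP+FN).
positive: TP=125, FN=82+75=157 → 125/282 = 0.4433

0.443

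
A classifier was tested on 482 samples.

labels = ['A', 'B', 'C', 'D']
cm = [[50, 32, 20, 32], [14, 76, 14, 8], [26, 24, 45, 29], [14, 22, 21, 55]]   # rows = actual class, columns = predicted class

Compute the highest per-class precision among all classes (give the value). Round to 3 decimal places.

0.494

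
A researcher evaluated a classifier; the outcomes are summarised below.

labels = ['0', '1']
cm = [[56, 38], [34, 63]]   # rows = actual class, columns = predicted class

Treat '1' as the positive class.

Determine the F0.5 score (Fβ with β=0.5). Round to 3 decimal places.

0.629

Fβ = (1+β²)·TP / ((1+β²)·TP + β²·FN + FP), with β²=1/4
= 1.25·63 / (1.25·63 + 0.25·34 + 38) = 0.629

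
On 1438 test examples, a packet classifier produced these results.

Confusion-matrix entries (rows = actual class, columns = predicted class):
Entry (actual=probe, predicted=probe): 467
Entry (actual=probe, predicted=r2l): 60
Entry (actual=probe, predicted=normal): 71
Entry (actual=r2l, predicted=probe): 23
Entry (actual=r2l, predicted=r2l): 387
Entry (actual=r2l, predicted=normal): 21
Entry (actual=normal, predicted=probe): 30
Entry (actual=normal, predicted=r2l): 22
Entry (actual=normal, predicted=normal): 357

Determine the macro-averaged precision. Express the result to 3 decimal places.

0.839

Per-class precision (TP/(TP+FP)):
  probe: TP=467, FP=23+30=53 → 467/520 = 0.8981
  r2l: TP=387, FP=60+22=82 → 387/469 = 0.8252
  normal: TP=357, FP=71+21=92 → 357/449 = 0.7951
Macro-precision = mean = (0.8981 + 0.8252 + 0.7951) / 3 = 0.839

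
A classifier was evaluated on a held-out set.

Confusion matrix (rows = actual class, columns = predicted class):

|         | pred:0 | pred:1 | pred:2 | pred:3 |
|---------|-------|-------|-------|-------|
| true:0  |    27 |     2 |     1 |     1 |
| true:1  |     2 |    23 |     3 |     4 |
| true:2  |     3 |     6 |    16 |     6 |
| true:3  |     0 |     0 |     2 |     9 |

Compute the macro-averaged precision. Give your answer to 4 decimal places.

0.6907

Per-class precision (TP/(TP+FP)):
  0: TP=27, FP=2+3+0=5 → 27/32 = 0.84375
  1: TP=23, FP=2+6+0=8 → 23/31 = 0.74194
  2: TP=16, FP=1+3+2=6 → 16/22 = 0.72727
  3: TP=9, FP=1+4+6=11 → 9/20 = 0.45000
Macro-precision = mean = (0.84375 + 0.74194 + 0.72727 + 0.45000) / 4 = 0.6907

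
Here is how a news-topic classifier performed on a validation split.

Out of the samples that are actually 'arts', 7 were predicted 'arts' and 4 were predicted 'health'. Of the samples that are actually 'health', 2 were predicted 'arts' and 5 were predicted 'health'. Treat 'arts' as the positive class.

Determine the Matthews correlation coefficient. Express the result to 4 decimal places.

MCC = (TP·TN − FP·FN) / √((TP+FP)(TP+FN)(TN+FP)(TN+FN))
Numerator = 7·5 − 2·4 = 27
Denominator = √(9·11·7·9) = √6237 = 78.9747
MCC = 27 / 78.9747 = 0.3419

0.3419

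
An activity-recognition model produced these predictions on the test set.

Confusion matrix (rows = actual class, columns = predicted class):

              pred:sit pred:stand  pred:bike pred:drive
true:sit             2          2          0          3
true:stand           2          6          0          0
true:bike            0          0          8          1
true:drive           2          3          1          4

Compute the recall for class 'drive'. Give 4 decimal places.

One-vs-rest for 'drive': TP = diagonal; FP = other classes predicted 'drive'; FN = 'drive' predicted as other.
recall = TP/(TP+FN).
drive: TP=4, FN=2+3+1=6 → 4/10 = 0.40000

0.4000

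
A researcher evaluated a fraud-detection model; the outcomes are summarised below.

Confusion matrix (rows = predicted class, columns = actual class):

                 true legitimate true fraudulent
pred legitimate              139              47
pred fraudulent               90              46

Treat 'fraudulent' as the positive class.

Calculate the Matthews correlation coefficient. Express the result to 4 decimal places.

MCC = (TP·TN − FP·FN) / √((TP+FP)(TP+FN)(TN+FP)(TN+FN))
Numerator = 46·139 − 90·47 = 2164
Denominator = √(136·93·229·186) = √538728912 = 23210.5345
MCC = 2164 / 23210.5345 = 0.0932

0.0932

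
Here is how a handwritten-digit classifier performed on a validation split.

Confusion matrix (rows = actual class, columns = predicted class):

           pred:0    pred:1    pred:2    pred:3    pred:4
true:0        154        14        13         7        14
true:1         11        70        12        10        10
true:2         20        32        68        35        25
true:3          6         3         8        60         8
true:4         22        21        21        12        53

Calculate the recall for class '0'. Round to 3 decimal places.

0.762

recall = TP/(TP+FN).
0: TP=154, FN=14+13+7+14=48 → 154/202 = 0.7624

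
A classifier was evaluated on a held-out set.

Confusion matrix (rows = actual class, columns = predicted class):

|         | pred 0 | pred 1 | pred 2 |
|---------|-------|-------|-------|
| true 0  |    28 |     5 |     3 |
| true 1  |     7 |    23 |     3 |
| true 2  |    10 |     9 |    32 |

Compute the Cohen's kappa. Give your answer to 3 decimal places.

0.539

Observed agreement pₒ = trace/N = 83/120 = 0.6917
Expected agreement pₑ = Σ (rowᵢ·colᵢ)/N² = (36·45 + 33·37 + 51·38)/120² = 0.3319
κ = (pₒ − pₑ)/(1 − pₑ) = (0.6917 − 0.3319)/(1 − 0.3319) = 0.539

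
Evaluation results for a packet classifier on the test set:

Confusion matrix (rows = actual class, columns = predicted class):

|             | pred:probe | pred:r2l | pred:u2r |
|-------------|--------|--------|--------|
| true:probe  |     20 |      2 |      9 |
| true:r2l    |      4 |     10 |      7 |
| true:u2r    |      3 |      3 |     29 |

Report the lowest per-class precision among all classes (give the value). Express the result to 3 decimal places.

Per-class precision (TP/(TP+FP)):
  probe: TP=20, FP=4+3=7 → 20/27 = 0.7407
  r2l: TP=10, FP=2+3=5 → 10/15 = 0.6667
  u2r: TP=29, FP=9+7=16 → 29/45 = 0.6444
Lowest is class 'u2r' with precision = 0.644.

0.644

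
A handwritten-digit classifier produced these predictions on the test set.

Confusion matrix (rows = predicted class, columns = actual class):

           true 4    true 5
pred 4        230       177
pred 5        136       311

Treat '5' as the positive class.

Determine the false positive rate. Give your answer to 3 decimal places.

FPR = FP/(FP+TN) = 136/(136+230) = 0.372

0.372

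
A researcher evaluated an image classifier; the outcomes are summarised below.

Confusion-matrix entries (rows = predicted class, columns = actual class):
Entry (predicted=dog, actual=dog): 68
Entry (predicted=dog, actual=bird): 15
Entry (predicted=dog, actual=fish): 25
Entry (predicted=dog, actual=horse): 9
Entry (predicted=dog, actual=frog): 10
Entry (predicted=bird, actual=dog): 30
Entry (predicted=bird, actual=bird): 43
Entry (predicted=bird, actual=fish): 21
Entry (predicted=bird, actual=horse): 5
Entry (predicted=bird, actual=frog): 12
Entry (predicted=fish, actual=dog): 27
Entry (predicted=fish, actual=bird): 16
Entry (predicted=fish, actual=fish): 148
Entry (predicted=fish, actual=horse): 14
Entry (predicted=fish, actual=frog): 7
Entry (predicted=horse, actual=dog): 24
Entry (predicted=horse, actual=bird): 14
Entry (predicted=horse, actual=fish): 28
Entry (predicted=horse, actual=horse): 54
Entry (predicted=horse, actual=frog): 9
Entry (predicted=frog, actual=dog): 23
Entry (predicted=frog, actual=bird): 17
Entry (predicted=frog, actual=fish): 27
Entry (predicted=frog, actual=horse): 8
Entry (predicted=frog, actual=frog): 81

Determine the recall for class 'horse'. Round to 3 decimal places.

One-vs-rest for 'horse': TP = diagonal; FP = other classes predicted 'horse'; FN = 'horse' predicted as other.
recall = TP/(TP+FN).
horse: TP=54, FN=9+5+14+8=36 → 54/90 = 0.6000

0.600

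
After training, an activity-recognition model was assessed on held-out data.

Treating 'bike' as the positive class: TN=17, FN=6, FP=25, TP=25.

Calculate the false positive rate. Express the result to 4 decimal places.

FPR = FP/(FP+TN) = 25/(25+17) = 0.5952

0.5952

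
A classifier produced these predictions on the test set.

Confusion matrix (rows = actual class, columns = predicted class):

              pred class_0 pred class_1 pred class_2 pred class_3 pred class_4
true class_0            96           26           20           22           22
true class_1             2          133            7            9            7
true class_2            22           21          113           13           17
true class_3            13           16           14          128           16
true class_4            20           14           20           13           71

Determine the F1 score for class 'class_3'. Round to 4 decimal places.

0.6882

One-vs-rest for 'class_3': TP = diagonal; FP = other classes predicted 'class_3'; FN = 'class_3' predicted as other.
F1 score = 2·TP/(2·TP+FP+FN).
class_3: TP=128, FP=22+9+13+13=57, FN=13+16+14+16=59 → 256/372 = 0.68817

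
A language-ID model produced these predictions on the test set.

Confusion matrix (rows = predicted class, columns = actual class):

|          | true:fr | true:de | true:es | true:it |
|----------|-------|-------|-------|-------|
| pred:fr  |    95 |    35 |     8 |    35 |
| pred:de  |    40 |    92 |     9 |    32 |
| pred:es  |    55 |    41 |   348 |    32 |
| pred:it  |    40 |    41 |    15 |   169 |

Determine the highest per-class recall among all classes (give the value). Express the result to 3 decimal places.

Per-class recall (TP/(TP+FN)):
  fr: TP=95, FN=40+55+40=135 → 95/230 = 0.4130
  de: TP=92, FN=35+41+41=117 → 92/209 = 0.4402
  es: TP=348, FN=8+9+15=32 → 348/380 = 0.9158
  it: TP=169, FN=35+32+32=99 → 169/268 = 0.6306
Highest is class 'es' with recall = 0.916.

0.916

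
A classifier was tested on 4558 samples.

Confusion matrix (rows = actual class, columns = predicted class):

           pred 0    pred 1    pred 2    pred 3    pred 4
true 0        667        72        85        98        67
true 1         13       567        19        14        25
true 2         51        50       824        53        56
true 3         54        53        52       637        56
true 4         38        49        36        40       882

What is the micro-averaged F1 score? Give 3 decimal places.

Micro-averaging pools counts across classes: ΣTP=3577, ΣFP=981, ΣFN=981.
Micro-F1 score = 2·TP/(2·TP+FP+FN) on pooled counts = 0.785 (equals overall accuracy in single-label multiclass).

0.785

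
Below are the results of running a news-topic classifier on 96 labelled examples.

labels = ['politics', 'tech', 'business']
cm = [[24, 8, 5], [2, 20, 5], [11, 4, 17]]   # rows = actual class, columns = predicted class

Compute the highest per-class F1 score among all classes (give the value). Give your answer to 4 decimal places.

0.6780

Per-class F1 score (2·TP/(2·TP+FP+FN)):
  politics: TP=24, FP=2+11=13, FN=8+5=13 → 48/74 = 0.64865
  tech: TP=20, FP=8+4=12, FN=2+5=7 → 40/59 = 0.67797
  business: TP=17, FP=5+5=10, FN=11+4=15 → 34/59 = 0.57627
Highest is class 'tech' with F1 score = 0.6780.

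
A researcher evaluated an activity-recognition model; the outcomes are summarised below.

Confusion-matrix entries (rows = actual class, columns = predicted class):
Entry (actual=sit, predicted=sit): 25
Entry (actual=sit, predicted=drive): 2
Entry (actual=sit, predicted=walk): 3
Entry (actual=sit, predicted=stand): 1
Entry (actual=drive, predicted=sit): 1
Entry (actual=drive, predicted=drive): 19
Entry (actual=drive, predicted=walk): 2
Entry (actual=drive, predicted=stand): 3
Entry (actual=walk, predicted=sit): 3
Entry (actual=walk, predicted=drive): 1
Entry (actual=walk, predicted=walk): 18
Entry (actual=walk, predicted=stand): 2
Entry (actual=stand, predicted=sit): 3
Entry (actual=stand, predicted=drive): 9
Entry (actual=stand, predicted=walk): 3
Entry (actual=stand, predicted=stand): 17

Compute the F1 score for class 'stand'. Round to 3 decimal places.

0.618

One-vs-rest for 'stand': TP = diagonal; FP = other classes predicted 'stand'; FN = 'stand' predicted as other.
F1 score = 2·TP/(2·TP+FP+FN).
stand: TP=17, FP=1+3+2=6, FN=3+9+3=15 → 34/55 = 0.6182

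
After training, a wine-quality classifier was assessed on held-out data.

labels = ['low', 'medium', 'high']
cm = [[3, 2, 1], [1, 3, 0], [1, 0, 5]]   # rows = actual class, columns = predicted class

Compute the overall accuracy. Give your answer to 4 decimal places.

Accuracy = trace / total = (3+3+5=11) / 16 = 11/16 = 0.6875

0.6875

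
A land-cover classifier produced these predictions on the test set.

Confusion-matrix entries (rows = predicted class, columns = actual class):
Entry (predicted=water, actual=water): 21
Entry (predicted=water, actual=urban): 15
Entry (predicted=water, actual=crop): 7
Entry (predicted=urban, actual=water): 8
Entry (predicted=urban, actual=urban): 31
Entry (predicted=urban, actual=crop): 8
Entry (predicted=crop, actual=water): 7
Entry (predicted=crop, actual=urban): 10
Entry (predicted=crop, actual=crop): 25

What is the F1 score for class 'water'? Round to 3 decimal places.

0.532

Take TP from the diagonal, FP from the rest of the 'water' prediction marginal, FN from the rest of the 'water' actual marginal.
F1 score = 2·TP/(2·TP+FP+FN).
water: TP=21, FP=15+7=22, FN=8+7=15 → 42/79 = 0.5316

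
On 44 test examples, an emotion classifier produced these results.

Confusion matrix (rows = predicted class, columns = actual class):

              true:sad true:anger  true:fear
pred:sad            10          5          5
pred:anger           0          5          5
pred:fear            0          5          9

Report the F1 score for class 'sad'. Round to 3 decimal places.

0.667

One-vs-rest for 'sad': TP = diagonal; FP = other classes predicted 'sad'; FN = 'sad' predicted as other.
F1 score = 2·TP/(2·TP+FP+FN).
sad: TP=10, FP=5+5=10, FN=0+0=0 → 20/30 = 0.6667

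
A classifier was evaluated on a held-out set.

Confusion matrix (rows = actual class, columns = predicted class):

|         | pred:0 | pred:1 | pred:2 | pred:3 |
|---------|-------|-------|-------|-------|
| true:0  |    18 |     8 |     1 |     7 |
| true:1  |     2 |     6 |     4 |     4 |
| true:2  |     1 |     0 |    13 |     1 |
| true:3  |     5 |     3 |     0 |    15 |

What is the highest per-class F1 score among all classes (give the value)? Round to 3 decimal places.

0.788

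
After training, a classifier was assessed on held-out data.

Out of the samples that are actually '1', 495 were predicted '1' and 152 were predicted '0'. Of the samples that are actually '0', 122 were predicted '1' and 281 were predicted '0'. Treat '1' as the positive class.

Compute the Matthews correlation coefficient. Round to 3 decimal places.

0.457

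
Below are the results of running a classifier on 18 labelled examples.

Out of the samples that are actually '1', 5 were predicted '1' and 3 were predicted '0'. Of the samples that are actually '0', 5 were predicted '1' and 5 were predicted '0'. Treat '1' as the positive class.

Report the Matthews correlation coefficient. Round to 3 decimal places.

0.125

MCC = (TP·TN − FP·FN) / √((TP+FP)(TP+FN)(TN+FP)(TN+FN))
Numerator = 5·5 − 5·3 = 10
Denominator = √(10·8·10·8) = √6400 = 80.0000
MCC = 10 / 80.0000 = 0.125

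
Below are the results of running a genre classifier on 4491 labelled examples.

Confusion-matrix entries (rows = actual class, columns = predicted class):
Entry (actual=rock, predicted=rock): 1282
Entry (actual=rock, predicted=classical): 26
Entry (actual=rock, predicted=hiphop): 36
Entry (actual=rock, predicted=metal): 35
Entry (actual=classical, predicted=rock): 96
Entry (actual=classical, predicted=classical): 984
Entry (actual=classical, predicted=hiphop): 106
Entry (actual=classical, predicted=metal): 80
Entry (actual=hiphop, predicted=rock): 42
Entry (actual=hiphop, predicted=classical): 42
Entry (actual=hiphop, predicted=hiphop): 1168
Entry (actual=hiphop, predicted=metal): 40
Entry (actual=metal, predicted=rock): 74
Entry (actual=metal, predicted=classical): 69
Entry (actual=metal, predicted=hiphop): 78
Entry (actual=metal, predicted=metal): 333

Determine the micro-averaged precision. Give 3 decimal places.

0.839

Micro-averaging pools counts across classes: ΣTP=3767, ΣFP=724, ΣFN=724.
Micro-precision = TP/(TP+FP) on pooled counts = 0.839 (equals overall accuracy in single-label multiclass).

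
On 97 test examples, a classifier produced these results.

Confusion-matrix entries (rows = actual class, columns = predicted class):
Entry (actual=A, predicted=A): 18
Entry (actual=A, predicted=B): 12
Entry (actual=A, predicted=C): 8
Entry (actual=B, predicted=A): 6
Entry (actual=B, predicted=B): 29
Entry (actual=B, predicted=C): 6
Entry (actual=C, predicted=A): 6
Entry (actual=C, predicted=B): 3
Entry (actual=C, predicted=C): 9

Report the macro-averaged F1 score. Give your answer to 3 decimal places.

Per-class F1 score (2·TP/(2·TP+FP+FN)):
  A: TP=18, FP=6+6=12, FN=12+8=20 → 36/68 = 0.5294
  B: TP=29, FP=12+3=15, FN=6+6=12 → 58/85 = 0.6824
  C: TP=9, FP=8+6=14, FN=6+3=9 → 18/41 = 0.4390
Macro-F1 score = mean = (0.5294 + 0.6824 + 0.4390) / 3 = 0.550

0.550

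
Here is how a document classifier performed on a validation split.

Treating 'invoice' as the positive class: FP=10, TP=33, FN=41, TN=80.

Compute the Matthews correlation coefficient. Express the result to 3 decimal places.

0.379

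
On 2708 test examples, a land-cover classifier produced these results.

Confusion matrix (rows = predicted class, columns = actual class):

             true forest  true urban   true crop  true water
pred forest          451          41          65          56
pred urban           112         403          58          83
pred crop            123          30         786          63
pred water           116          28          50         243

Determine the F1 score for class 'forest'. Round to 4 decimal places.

0.6375

One-vs-rest for 'forest': TP = diagonal; FP = other classes predicted 'forest'; FN = 'forest' predicted as other.
F1 score = 2·TP/(2·TP+FP+FN).
forest: TP=451, FP=41+65+56=162, FN=112+123+116=351 → 902/1415 = 0.63746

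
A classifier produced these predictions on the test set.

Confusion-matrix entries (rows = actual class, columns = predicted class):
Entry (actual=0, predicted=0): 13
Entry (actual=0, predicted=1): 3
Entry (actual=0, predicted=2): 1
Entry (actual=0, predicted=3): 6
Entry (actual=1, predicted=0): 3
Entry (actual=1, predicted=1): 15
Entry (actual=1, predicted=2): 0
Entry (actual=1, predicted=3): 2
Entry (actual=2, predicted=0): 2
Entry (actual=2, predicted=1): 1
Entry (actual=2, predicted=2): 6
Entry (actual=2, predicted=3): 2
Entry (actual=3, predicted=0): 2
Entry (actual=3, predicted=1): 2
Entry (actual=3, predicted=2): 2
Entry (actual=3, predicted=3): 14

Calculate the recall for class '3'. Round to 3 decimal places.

0.700

Treat '3' as positive and all other classes as negative.
recall = TP/(TP+FN).
3: TP=14, FN=2+2+2=6 → 14/20 = 0.7000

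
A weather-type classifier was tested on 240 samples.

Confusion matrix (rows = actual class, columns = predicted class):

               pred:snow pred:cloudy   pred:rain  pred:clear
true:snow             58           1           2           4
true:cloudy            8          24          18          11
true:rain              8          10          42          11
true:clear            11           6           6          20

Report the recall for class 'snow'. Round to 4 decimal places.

One-vs-rest for 'snow': TP = diagonal; FP = other classes predicted 'snow'; FN = 'snow' predicted as other.
recall = TP/(TP+FN).
snow: TP=58, FN=1+2+4=7 → 58/65 = 0.89231

0.8923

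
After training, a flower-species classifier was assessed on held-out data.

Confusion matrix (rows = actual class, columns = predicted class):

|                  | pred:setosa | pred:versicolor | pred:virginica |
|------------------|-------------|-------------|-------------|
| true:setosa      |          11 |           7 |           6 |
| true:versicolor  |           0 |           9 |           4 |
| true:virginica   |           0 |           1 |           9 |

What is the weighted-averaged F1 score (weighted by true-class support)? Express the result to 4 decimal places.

Per-class F1 score (2·TP/(2·TP+FP+FN)):
  setosa: TP=11, FP=0+0=0, FN=7+6=13 → 22/35 = 0.62857
  versicolor: TP=9, FP=7+1=8, FN=0+4=4 → 18/30 = 0.60000
  virginica: TP=9, FP=6+4=10, FN=0+1=1 → 18/29 = 0.62069
Weighted-F1 score = Σ (supportᵢ/N)·F1 scoreᵢ with N=47: (24/47)·0.62857 + (13/47)·0.60000 + (10/47)·0.62069 = 0.6190

0.6190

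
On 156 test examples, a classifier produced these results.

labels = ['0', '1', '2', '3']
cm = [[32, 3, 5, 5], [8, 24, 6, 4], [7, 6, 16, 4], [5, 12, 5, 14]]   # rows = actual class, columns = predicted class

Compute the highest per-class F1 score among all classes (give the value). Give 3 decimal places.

0.660

Per-class F1 score (2·TP/(2·TP+FP+FN)):
  0: TP=32, FP=8+7+5=20, FN=3+5+5=13 → 64/97 = 0.6598
  1: TP=24, FP=3+6+12=21, FN=8+6+4=18 → 48/87 = 0.5517
  2: TP=16, FP=5+6+5=16, FN=7+6+4=17 → 32/65 = 0.4923
  3: TP=14, FP=5+4+4=13, FN=5+12+5=22 → 28/63 = 0.4444
Highest is class '0' with F1 score = 0.660.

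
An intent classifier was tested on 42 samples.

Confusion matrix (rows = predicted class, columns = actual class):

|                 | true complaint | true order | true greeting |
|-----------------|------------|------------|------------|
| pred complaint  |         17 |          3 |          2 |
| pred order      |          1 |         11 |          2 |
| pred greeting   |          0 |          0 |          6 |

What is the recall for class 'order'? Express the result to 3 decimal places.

Take TP from the diagonal, FP from the rest of the 'order' prediction marginal, FN from the rest of the 'order' actual marginal.
recall = TP/(TP+FN).
order: TP=11, FN=3+0=3 → 11/14 = 0.7857

0.786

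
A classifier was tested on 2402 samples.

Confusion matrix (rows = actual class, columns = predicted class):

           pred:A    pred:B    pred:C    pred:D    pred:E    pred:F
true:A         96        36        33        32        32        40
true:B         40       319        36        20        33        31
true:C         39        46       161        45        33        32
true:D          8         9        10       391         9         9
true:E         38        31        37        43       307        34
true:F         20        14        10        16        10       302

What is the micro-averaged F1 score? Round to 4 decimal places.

0.6561

Micro-averaging pools counts across classes: ΣTP=1576, ΣFP=826, ΣFN=826.
Micro-F1 score = 2·TP/(2·TP+FP+FN) on pooled counts = 0.6561 (equals overall accuracy in single-label multiclass).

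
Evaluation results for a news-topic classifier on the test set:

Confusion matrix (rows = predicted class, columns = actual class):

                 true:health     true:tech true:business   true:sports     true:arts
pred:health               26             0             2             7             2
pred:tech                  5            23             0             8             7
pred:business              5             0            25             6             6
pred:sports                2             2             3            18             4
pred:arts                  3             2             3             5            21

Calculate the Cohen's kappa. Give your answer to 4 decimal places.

Observed agreement pₒ = trace/N = 113/185 = 0.61081
Expected agreement pₑ = Σ (rowᵢ·colᵢ)/N² = (41·37 + 27·43 + 33·42 + 44·29 + 40·34)/185² = 0.19576
κ = (pₒ − pₑ)/(1 − pₑ) = (0.61081 − 0.19576)/(1 − 0.19576) = 0.5161

0.5161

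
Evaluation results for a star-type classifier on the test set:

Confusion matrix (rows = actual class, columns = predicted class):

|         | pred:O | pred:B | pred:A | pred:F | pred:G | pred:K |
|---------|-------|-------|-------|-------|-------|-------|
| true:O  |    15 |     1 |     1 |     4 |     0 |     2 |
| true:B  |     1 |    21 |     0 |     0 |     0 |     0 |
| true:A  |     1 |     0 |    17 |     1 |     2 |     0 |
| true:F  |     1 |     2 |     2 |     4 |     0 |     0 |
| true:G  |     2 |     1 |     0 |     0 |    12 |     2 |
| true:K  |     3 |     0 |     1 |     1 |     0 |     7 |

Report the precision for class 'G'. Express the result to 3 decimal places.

Take TP from the diagonal, FP from the rest of the 'G' prediction marginal, FN from the rest of the 'G' actual marginal.
precision = TP/(TP+FP).
G: TP=12, FP=0+0+2+0+0=2 → 12/14 = 0.8571

0.857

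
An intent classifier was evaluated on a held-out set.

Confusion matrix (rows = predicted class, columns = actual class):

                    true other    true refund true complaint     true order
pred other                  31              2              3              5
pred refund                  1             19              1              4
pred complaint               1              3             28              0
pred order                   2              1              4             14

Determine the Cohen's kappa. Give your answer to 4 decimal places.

0.6930

Observed agreement pₒ = trace/N = 92/119 = 0.77311
Expected agreement pₑ = Σ (rowᵢ·colᵢ)/N² = (35·41 + 25·25 + 36·32 + 23·21)/119² = 0.26093
κ = (pₒ − pₑ)/(1 − pₑ) = (0.77311 − 0.26093)/(1 − 0.26093) = 0.6930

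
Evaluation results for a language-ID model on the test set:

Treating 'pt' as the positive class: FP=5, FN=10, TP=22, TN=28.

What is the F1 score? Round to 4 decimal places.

Precision = TP/(TP+FP) = 22/27 = 0.8148
Recall = TP/(TP+FN) = 22/32 = 0.6875
F1 = 2·TP/(2·TP+FP+FN) = 44/59 = 0.7458

0.7458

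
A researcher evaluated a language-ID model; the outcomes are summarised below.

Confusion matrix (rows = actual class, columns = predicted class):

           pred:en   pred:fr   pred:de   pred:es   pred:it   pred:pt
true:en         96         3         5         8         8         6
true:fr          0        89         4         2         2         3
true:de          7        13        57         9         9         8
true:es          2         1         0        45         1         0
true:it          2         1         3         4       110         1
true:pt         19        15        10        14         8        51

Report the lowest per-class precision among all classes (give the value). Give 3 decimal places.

Per-class precision (TP/(TP+FP)):
  en: TP=96, FP=0+7+2+2+19=30 → 96/126 = 0.7619
  fr: TP=89, FP=3+13+1+1+15=33 → 89/122 = 0.7295
  de: TP=57, FP=5+4+0+3+10=22 → 57/79 = 0.7215
  es: TP=45, FP=8+2+9+4+14=37 → 45/82 = 0.5488
  it: TP=110, FP=8+2+9+1+8=28 → 110/138 = 0.7971
  pt: TP=51, FP=6+3+8+0+1=18 → 51/69 = 0.7391
Lowest is class 'es' with precision = 0.549.

0.549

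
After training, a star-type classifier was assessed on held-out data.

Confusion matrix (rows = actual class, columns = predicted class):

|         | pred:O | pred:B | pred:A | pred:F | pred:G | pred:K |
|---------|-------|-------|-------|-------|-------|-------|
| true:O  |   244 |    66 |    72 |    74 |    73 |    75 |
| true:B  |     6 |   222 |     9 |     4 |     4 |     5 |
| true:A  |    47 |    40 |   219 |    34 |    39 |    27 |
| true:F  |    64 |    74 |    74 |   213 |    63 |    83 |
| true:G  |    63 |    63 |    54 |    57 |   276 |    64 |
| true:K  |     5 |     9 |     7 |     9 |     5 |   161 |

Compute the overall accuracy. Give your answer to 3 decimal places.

Accuracy = trace / total = (244+222+219+213+276+161=1335) / 2604 = 1335/2604 = 0.513

0.513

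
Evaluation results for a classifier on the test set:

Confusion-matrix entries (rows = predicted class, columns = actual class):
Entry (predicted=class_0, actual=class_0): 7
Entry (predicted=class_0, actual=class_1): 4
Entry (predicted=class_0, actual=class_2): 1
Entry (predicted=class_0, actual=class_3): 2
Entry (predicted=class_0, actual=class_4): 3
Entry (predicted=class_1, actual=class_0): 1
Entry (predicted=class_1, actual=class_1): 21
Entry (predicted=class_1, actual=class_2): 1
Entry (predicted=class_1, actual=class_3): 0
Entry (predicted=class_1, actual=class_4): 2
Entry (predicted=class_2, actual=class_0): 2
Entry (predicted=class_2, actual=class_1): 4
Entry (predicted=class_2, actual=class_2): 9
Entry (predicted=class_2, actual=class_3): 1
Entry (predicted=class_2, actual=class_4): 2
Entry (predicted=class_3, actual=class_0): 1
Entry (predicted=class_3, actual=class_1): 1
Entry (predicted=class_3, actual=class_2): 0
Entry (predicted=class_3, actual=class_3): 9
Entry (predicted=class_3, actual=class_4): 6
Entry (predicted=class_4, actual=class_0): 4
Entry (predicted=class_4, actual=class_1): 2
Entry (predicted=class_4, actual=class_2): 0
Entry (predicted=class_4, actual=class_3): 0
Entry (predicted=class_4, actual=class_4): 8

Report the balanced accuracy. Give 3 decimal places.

0.614

Balanced accuracy = mean of per-class recall.
  class_0: recall = 7/15 = 0.4667
  class_1: recall = 21/32 = 0.6563
  class_2: recall = 9/11 = 0.8182
  class_3: recall = 9/12 = 0.7500
  class_4: recall = 8/21 = 0.3810
Mean = (0.4667 + 0.6563 + 0.8182 + 0.7500 + 0.3810) / 5 = 0.614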